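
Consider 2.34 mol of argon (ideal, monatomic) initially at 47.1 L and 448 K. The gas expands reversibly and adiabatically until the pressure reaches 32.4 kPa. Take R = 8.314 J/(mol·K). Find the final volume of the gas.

P₁ = nRT₁/V₁ = 2.34×8.314×448/47.1 = 185 kPa.
Adiabatic: T₂/T₁ = (P₂/P₁)^((γ−1)/γ) ⇒ T₂ = 448×(0.175)^0.400 = 223 K; V₂ = 134 L.

134 L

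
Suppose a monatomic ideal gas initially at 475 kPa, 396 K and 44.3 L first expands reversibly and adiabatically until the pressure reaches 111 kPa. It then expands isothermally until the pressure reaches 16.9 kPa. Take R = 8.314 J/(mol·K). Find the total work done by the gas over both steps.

36100 J

n = P₁V₁/(RT₁) = 475×44.3/(8.314×396) = 6.39 mol.
Step 1 — Adiabatic: T₂/T₁ = (P₂/P₁)^((γ−1)/γ) ⇒ T₂ = 396×(0.234)^0.400 = 221 K; V₂ = 106 L.
ΔU = nCvΔT = 6.39×12.5×(221−396) = -13900 J.
Q = 0 for an adiabatic process, so W = −ΔU = 13900 J.
State after step 1: P = 111 kPa, V = 106 L, T = 221 K.
Step 2 — Isothermal: T stays 221 K; PV = const ⇒ V₂ = 696 L, P₂ = 16.9 kPa.
ΔU = 0 (ideal gas, T constant).
W = nRT ln(V₂/V₁) = 6.39×8.314×221×ln(6.57) = 22100 J.
Q = ΔU + W = 22100 J.
Net over both steps: W = 36100 J, Q = 22100 J, ΔU = -13900 J.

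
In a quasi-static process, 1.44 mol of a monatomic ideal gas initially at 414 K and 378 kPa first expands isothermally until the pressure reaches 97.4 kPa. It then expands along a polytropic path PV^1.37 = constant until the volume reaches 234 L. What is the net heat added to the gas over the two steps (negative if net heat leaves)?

9290 J

V₁ = nRT₁/P₁ = 1.44×8.314×414/378 = 13.1 L.
Step 1 — Isothermal: T stays 414 K; PV = const ⇒ V₂ = 50.9 L, P₂ = 97.4 kPa.
ΔU = 0 (ideal gas, T constant).
W = nRT ln(V₂/V₁) = 1.44×8.314×414×ln(3.88) = 6720 J.
Q = ΔU + W = 6720 J.
State after step 1: P = 97.4 kPa, V = 50.9 L, T = 414 K.
Step 2 — Polytropic n=1.37: T₂ = T₁(V₁/V₂)^(n−1) = 414×(0.217)^0.37 = 235 K; P₂ = P₁(V₁/V₂)^n = 12.0 kPa.
W = (P₁V₁−P₂V₂)/(n−1) = (97.4×50.9−12.0×234)/0.37 = 5780 J.
ΔU = nCvΔT = 1.44×12.5×(235−414) = -3210 J.
Q = ΔU + W = 2570 J.
Net over both steps: W = 12500 J, Q = 9290 J, ΔU = -3210 J.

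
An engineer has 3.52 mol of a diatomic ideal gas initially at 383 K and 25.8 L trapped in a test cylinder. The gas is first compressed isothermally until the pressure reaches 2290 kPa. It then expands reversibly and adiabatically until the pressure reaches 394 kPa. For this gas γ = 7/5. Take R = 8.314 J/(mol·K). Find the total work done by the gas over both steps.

P₁ = nRT₁/V₁ = 3.52×8.314×383/25.8 = 434 kPa.
Step 1 — Isothermal: T stays 383 K; PV = const ⇒ V₂ = 4.89 L, P₂ = 2290 kPa.
ΔU = 0 (ideal gas, T constant).
W = nRT ln(V₂/V₁) = 3.52×8.314×383×ln(0.190) = -18600 J.
Q = ΔU + W = -18600 J.
State after step 1: P = 2290 kPa, V = 4.89 L, T = 383 K.
Step 2 — Adiabatic: T₂/T₁ = (P₂/P₁)^((γ−1)/γ) ⇒ T₂ = 383×(0.172)^0.286 = 232 K; V₂ = 17.2 L.
ΔU = nCvΔT = 3.52×20.8×(232−383) = -11100 J.
Q = 0 for an adiabatic process, so W = −ΔU = 11100 J.
Net over both steps: W = -7560 J, Q = -18600 J, ΔU = -11100 J.

-7560 J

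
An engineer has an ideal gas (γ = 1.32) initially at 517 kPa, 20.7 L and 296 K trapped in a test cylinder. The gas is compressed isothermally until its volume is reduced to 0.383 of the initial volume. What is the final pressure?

1350 kPa

Isothermal: T stays 296 K; PV = const ⇒ V₂ = 7.93 L, P₂ = 1350 kPa.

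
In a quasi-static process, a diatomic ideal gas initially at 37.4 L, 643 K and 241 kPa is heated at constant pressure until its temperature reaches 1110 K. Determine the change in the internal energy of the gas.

n = P₁V₁/(RT₁) = 241×37.4/(8.314×643) = 1.69 mol.
Isobaric: P stays 241 kPa; V/T = const ⇒ T₂ = 1110 K, V₂ = 64.6 L.
For an ideal gas ΔU = nCvΔT with Cv = (5/2)R = 20.8 J/(mol·K).
ΔU = 1.69×20.8×(1110−643) = 16400 J.

16400 J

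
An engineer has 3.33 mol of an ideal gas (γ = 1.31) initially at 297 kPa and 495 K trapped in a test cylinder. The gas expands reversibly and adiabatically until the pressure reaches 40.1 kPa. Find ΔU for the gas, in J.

-16700 J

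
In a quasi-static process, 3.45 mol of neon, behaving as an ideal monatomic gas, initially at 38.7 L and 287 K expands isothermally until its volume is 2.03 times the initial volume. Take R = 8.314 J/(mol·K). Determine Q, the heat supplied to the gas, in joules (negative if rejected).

5830 J

P₁ = nRT₁/V₁ = 3.45×8.314×287/38.7 = 213 kPa.
Isothermal: T stays 287 K; PV = const ⇒ V₂ = 78.6 L, P₂ = 105 kPa.
ΔU = 0 (ideal gas, T constant).
W = nRT ln(V₂/V₁) = 3.45×8.314×287×ln(2.03) = 5830 J.
Q = ΔU + W = 5830 J.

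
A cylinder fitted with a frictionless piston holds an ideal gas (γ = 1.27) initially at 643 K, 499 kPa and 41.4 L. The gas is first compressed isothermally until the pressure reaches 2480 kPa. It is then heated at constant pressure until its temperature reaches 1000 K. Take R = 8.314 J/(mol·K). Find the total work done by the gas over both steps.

-21700 J

n = P₁V₁/(RT₁) = 499×41.4/(8.314×643) = 3.86 mol.
Step 1 — Isothermal: T stays 643 K; PV = const ⇒ V₂ = 8.33 L, P₂ = 2480 kPa.
ΔU = 0 (ideal gas, T constant).
W = nRT ln(V₂/V₁) = 3.86×8.314×643×ln(0.201) = -33100 J.
Q = ΔU + W = -33100 J.
State after step 1: P = 2480 kPa, V = 8.33 L, T = 643 K.
Step 2 — Isobaric: P stays 2480 kPa; V/T = const ⇒ T₂ = 1000 K, V₂ = 13.0 L.
W = PΔV = 2480×(13.0−8.33) kPa·L = 11500 J.
ΔU = nCvΔT = 3.86×30.8×(1000−643) = 42500 J.
Q = ΔU + W = nCpΔT = 54000 J.
Net over both steps: W = -21700 J, Q = 20800 J, ΔU = 42500 J.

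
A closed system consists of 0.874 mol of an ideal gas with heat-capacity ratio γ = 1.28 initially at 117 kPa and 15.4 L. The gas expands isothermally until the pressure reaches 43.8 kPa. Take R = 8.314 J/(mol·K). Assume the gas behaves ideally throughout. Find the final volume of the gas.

41.1 L

T₁ = P₁V₁/(nR) = 117×15.4/(0.874×8.314) = 248 K.
Isothermal: T stays 248 K; PV = const ⇒ V₂ = 41.1 L, P₂ = 43.8 kPa.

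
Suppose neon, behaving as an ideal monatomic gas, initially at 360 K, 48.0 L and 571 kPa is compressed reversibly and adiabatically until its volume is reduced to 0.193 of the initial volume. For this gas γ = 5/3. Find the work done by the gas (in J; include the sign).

n = P₁V₁/(RT₁) = 571×48.0/(8.314×360) = 9.16 mol.
Adiabatic: TV^(γ−1) = const ⇒ T₂ = 360×(5.18)^0.667 = 1080 K; PV^γ = const ⇒ P₂ = 8860 kPa.
ΔU = nCvΔT = 9.16×12.5×(1080−360) = 82000 J.
Q = 0 for an adiabatic process, so W = −ΔU = -82000 J.

-82000 J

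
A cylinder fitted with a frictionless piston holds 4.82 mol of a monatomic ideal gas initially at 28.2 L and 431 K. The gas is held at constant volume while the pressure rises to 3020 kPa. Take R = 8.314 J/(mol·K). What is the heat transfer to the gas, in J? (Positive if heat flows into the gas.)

P₁ = nRT₁/V₁ = 4.82×8.314×431/28.2 = 612 kPa.
Isochoric: V stays 28.2 L; P/T = const ⇒ T₂ = 2130 K, P₂ = 3020 kPa.
W = 0 (no volume change).
ΔU = nCvΔT = 4.82×12.5×(2130−431) = 102000 J.
Q = ΔU = 102000 J.

102000 J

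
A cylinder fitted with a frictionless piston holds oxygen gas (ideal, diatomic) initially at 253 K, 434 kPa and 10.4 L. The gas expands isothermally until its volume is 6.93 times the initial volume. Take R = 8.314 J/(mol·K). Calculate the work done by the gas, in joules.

n = P₁V₁/(RT₁) = 434×10.4/(8.314×253) = 2.15 mol.
Isothermal: T stays 253 K; PV = const ⇒ V₂ = 72.1 L, P₂ = 62.6 kPa.
W = nRT ln(V₂/V₁) = 2.15×8.314×253×ln(6.93) = 8740 J.

8740 J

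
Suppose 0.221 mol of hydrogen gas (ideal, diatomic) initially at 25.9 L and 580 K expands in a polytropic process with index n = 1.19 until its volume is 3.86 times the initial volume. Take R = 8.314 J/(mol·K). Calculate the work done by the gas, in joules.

P₁ = nRT₁/V₁ = 0.221×8.314×580/25.9 = 41.1 kPa.
Polytropic n=1.19: T₂ = T₁(V₁/V₂)^(n−1) = 580×(0.259)^0.19 = 449 K; P₂ = P₁(V₁/V₂)^n = 8.25 kPa.
W = (P₁V₁−P₂V₂)/(n−1) = (41.1×25.9−8.25×100)/0.19 = 1270 J.

1270 J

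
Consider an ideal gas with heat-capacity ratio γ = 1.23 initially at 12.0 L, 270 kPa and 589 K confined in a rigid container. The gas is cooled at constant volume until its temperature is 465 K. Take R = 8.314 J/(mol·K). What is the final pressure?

Isochoric: V stays 12.0 L; P/T = const ⇒ T₂ = 465 K, P₂ = 213 kPa.

213 kPa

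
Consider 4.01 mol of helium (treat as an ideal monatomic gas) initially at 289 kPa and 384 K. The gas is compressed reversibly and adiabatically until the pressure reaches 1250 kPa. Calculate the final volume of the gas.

18.4 L

V₁ = nRT₁/P₁ = 4.01×8.314×384/289 = 44.3 L.
Adiabatic: T₂/T₁ = (P₂/P₁)^((γ−1)/γ) ⇒ T₂ = 384×(4.33)^0.400 = 690 K; V₂ = 18.4 L.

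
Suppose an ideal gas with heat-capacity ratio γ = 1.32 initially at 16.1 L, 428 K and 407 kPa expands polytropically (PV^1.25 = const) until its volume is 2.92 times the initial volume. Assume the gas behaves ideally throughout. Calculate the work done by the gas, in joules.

6160 J

n = P₁V₁/(RT₁) = 407×16.1/(8.314×428) = 1.84 mol.
Polytropic n=1.25: T₂ = T₁(V₁/V₂)^(n−1) = 428×(0.342)^0.25 = 327 K; P₂ = P₁(V₁/V₂)^n = 107 kPa.
W = (P₁V₁−P₂V₂)/(n−1) = (407×16.1−107×47.0)/0.25 = 6160 J.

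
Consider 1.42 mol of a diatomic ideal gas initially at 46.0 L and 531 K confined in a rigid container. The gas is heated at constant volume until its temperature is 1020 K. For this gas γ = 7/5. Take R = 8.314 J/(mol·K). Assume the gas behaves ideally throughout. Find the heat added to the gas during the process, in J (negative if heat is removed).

14400 J

P₁ = nRT₁/V₁ = 1.42×8.314×531/46.0 = 136 kPa.
Isochoric: V stays 46.0 L; P/T = const ⇒ T₂ = 1020 K, P₂ = 262 kPa.
W = 0 (no volume change).
ΔU = nCvΔT = 1.42×20.8×(1020−531) = 14400 J.
Q = ΔU = 14400 J.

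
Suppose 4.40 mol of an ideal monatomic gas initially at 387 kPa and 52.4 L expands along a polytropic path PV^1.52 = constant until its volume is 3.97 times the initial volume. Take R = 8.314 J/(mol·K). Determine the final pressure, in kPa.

47.6 kPa

T₁ = P₁V₁/(nR) = 387×52.4/(4.40×8.314) = 554 K.
Polytropic n=1.52: T₂ = T₁(V₁/V₂)^(n−1) = 554×(0.252)^0.52 = 271 K; P₂ = P₁(V₁/V₂)^n = 47.6 kPa.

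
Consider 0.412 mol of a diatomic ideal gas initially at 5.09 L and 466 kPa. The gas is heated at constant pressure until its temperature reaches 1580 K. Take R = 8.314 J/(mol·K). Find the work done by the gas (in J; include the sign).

3040 J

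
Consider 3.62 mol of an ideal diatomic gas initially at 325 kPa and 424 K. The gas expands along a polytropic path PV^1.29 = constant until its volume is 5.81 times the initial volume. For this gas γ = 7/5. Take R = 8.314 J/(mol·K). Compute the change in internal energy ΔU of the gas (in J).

-12800 J

V₁ = nRT₁/P₁ = 3.62×8.314×424/325 = 39.3 L.
Polytropic n=1.29: T₂ = T₁(V₁/V₂)^(n−1) = 424×(0.172)^0.29 = 255 K; P₂ = P₁(V₁/V₂)^n = 33.6 kPa.
For an ideal gas ΔU = nCvΔT with Cv = (5/2)R = 20.8 J/(mol·K).
ΔU = 3.62×20.8×(255−424) = -12800 J.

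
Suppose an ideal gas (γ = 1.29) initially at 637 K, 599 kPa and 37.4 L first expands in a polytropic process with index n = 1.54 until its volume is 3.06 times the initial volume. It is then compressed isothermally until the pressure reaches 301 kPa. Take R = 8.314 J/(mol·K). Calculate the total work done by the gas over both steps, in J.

n = P₁V₁/(RT₁) = 599×37.4/(8.314×637) = 4.23 mol.
Step 1 — Polytropic n=1.54: T₂ = T₁(V₁/V₂)^(n−1) = 637×(0.327)^0.54 = 348 K; P₂ = P₁(V₁/V₂)^n = 107 kPa.
W = (P₁V₁−P₂V₂)/(n−1) = (599×37.4−107×114)/0.54 = 18800 J.
ΔU = nCvΔT = 4.23×28.7×(348−637) = -35000 J.
Q = ΔU + W = -16200 J.
State after step 1: P = 107 kPa, V = 114 L, T = 348 K.
Step 2 — Isothermal: T stays 348 K; PV = const ⇒ V₂ = 40.7 L, P₂ = 301 kPa.
ΔU = 0 (ideal gas, T constant).
W = nRT ln(V₂/V₁) = 4.23×8.314×348×ln(0.356) = -12700 J.
Q = ΔU + W = -12700 J.
Net over both steps: W = 6140 J, Q = -28900 J, ΔU = -35000 J.

6140 J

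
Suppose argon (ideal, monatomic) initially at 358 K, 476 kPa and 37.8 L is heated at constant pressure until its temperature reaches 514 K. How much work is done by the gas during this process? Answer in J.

n = P₁V₁/(RT₁) = 476×37.8/(8.314×358) = 6.05 mol.
Isobaric: P stays 476 kPa; V/T = const ⇒ T₂ = 514 K, V₂ = 54.3 L.
W = PΔV = 476×(54.3−37.8) kPa·L = 7840 J.

7840 J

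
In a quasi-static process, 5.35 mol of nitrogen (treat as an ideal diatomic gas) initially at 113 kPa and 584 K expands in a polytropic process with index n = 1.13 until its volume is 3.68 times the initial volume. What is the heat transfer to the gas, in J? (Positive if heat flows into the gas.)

21000 J

V₁ = nRT₁/P₁ = 5.35×8.314×584/113 = 230 L.
Polytropic n=1.13: T₂ = T₁(V₁/V₂)^(n−1) = 584×(0.272)^0.13 = 493 K; P₂ = P₁(V₁/V₂)^n = 25.9 kPa.
W = (P₁V₁−P₂V₂)/(n−1) = (113×230−25.9×846)/0.13 = 31100 J.
ΔU = nCvΔT = 5.35×20.8×(493−584) = -10100 J.
Q = ΔU + W = 21000 J.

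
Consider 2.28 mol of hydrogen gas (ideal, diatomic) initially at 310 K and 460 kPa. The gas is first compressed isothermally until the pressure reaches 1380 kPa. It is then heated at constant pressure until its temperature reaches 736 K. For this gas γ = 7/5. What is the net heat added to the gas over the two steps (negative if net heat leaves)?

V₁ = nRT₁/P₁ = 2.28×8.314×310/460 = 12.8 L.
Step 1 — Isothermal: T stays 310 K; PV = const ⇒ V₂ = 4.26 L, P₂ = 1380 kPa.
ΔU = 0 (ideal gas, T constant).
W = nRT ln(V₂/V₁) = 2.28×8.314×310×ln(0.333) = -6460 J.
Q = ΔU + W = -6460 J.
State after step 1: P = 1380 kPa, V = 4.26 L, T = 310 K.
Step 2 — Isobaric: P stays 1380 kPa; V/T = const ⇒ T₂ = 736 K, V₂ = 10.1 L.
W = PΔV = 1380×(10.1−4.26) kPa·L = 8080 J.
ΔU = nCvΔT = 2.28×20.8×(736−310) = 20200 J.
Q = ΔU + W = nCpΔT = 28300 J.
Net over both steps: W = 1620 J, Q = 21800 J, ΔU = 20200 J.

21800 J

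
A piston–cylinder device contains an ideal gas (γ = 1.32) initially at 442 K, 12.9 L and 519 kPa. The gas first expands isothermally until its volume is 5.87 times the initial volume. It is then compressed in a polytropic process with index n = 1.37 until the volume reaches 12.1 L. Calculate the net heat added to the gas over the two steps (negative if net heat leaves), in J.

14600 J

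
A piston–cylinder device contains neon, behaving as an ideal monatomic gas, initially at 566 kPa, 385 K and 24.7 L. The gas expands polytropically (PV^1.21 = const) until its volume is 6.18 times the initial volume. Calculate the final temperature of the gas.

Polytropic n=1.21: T₂ = T₁(V₁/V₂)^(n−1) = 385×(0.162)^0.21 = 263 K; P₂ = P₁(V₁/V₂)^n = 62.5 kPa.

263 K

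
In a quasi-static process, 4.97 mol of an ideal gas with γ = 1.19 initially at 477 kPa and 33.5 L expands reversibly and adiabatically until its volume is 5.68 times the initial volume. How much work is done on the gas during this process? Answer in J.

T₁ = P₁V₁/(nR) = 477×33.5/(4.97×8.314) = 387 K.
Adiabatic: TV^(γ−1) = const ⇒ T₂ = 387×(0.176)^0.190 = 278 K; PV^γ = const ⇒ P₂ = 60.4 kPa.
ΔU = nCvΔT = 4.97×43.8×(278−387) = -23600 J.
Q = 0 for an adiabatic process, so W = −ΔU = 23600 J.
Work done on the gas = −W_by = -23600 J.

-23600 J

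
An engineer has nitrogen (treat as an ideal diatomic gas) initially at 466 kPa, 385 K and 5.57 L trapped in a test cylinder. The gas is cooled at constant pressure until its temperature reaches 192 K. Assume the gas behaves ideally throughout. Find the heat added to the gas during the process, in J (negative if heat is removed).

n = P₁V₁/(RT₁) = 466×5.57/(8.314×385) = 0.811 mol.
Isobaric: P stays 466 kPa; V/T = const ⇒ T₂ = 192 K, V₂ = 2.78 L.
W = PΔV = 466×(2.78−5.57) kPa·L = -1300 J.
ΔU = nCvΔT = 0.811×20.8×(192−385) = -3250 J.
Q = ΔU + W = nCpΔT = -4550 J.

-4550 J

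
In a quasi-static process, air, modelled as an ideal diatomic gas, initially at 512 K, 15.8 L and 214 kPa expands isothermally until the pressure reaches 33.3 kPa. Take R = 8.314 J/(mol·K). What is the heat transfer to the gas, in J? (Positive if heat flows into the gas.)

6290 J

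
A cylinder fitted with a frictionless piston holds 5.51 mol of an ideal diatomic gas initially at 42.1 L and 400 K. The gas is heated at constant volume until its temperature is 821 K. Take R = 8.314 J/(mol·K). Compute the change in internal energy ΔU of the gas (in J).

48200 J

P₁ = nRT₁/V₁ = 5.51×8.314×400/42.1 = 435 kPa.
Isochoric: V stays 42.1 L; P/T = const ⇒ T₂ = 821 K, P₂ = 893 kPa.
For an ideal gas ΔU = nCvΔT with Cv = (5/2)R = 20.8 J/(mol·K).
ΔU = 5.51×20.8×(821−400) = 48200 J.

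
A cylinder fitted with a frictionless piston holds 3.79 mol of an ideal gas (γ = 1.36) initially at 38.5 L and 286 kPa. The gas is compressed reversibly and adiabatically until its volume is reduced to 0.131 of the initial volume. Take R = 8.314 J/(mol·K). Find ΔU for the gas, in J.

T₁ = P₁V₁/(nR) = 286×38.5/(3.79×8.314) = 349 K.
Adiabatic: TV^(γ−1) = const ⇒ T₂ = 349×(7.63)^0.360 = 726 K; PV^γ = const ⇒ P₂ = 4540 kPa.
For an ideal gas ΔU = nCvΔT with Cv = R/(γ−1) = 23.1 J/(mol·K).
ΔU = 3.79×23.1×(726−349) = 33000 J.

33000 J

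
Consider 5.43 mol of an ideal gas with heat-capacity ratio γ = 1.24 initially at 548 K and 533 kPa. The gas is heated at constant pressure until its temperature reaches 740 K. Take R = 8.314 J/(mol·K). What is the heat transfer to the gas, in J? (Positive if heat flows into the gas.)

44800 J

V₁ = nRT₁/P₁ = 5.43×8.314×548/533 = 46.4 L.
Isobaric: P stays 533 kPa; V/T = const ⇒ T₂ = 740 K, V₂ = 62.7 L.
W = PΔV = 533×(62.7−46.4) kPa·L = 8670 J.
ΔU = nCvΔT = 5.43×34.6×(740−548) = 36100 J.
Q = ΔU + W = nCpΔT = 44800 J.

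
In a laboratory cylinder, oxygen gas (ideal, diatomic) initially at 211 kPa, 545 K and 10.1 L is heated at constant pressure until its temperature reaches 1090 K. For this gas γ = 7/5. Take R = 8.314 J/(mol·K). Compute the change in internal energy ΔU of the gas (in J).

5330 J

n = P₁V₁/(RT₁) = 211×10.1/(8.314×545) = 0.470 mol.
Isobaric: P stays 211 kPa; V/T = const ⇒ T₂ = 1090 K, V₂ = 20.2 L.
For an ideal gas ΔU = nCvΔT with Cv = (5/2)R = 20.8 J/(mol·K).
ΔU = 0.470×20.8×(1090−545) = 5330 J.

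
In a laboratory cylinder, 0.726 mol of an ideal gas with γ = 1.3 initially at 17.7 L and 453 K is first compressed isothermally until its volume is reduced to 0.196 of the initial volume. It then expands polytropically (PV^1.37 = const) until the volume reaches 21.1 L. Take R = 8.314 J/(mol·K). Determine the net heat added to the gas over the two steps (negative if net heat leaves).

P₁ = nRT₁/V₁ = 0.726×8.314×453/17.7 = 154 kPa.
Step 1 — Isothermal: T stays 453 K; PV = const ⇒ V₂ = 3.47 L, P₂ = 788 kPa.
ΔU = 0 (ideal gas, T constant).
W = nRT ln(V₂/V₁) = 0.726×8.314×453×ln(0.196) = -4460 J.
Q = ΔU + W = -4460 J.
State after step 1: P = 788 kPa, V = 3.47 L, T = 453 K.
Step 2 — Polytropic n=1.37: T₂ = T₁(V₁/V₂)^(n−1) = 453×(0.164)^0.37 = 232 K; P₂ = P₁(V₁/V₂)^n = 66.4 kPa.
W = (P₁V₁−P₂V₂)/(n−1) = (788×3.47−66.4×21.1)/0.37 = 3600 J.
ΔU = nCvΔT = 0.726×27.7×(232−453) = -4440 J.
Q = ΔU + W = -840 J.
Net over both steps: W = -855 J, Q = -5300 J, ΔU = -4440 J.

-5300 J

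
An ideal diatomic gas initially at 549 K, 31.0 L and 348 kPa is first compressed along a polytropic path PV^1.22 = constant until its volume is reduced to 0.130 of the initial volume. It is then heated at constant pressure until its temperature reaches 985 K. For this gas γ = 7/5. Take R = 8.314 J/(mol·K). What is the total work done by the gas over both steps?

n = P₁V₁/(RT₁) = 348×31.0/(8.314×549) = 2.36 mol.
Step 1 — Polytropic n=1.22: T₂ = T₁(V₁/V₂)^(n−1) = 549×(7.69)^0.22 = 860 K; P₂ = P₁(V₁/V₂)^n = 4190 kPa.
W = (P₁V₁−P₂V₂)/(n−1) = (348×31.0−4190×4.03)/0.22 = -27800 J.
ΔU = nCvΔT = 2.36×20.8×(860−549) = 15300 J.
Q = ΔU + W = -12500 J.
State after step 1: P = 4190 kPa, V = 4.03 L, T = 860 K.
Step 2 — Isobaric: P stays 4190 kPa; V/T = const ⇒ T₂ = 985 K, V₂ = 4.62 L.
W = PΔV = 4190×(4.62−4.03) kPa·L = 2460 J.
ΔU = nCvΔT = 2.36×20.8×(985−860) = 6140 J.
Q = ΔU + W = nCpΔT = 8600 J.
Net over both steps: W = -25300 J, Q = -3900 J, ΔU = 21400 J.

-25300 J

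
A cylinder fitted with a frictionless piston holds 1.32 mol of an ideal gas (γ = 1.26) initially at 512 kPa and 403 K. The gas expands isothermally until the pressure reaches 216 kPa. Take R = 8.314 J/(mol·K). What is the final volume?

V₁ = nRT₁/P₁ = 1.32×8.314×403/512 = 8.64 L.
Isothermal: T stays 403 K; PV = const ⇒ V₂ = 20.5 L, P₂ = 216 kPa.

20.5 L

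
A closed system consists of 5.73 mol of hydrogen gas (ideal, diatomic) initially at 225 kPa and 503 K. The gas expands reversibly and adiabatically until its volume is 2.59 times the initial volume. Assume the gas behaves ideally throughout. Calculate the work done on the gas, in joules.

-19000 J

V₁ = nRT₁/P₁ = 5.73×8.314×503/225 = 107 L.
Adiabatic: TV^(γ−1) = const ⇒ T₂ = 503×(0.386)^0.400 = 344 K; PV^γ = const ⇒ P₂ = 59.4 kPa.
ΔU = nCvΔT = 5.73×20.8×(344−503) = -19000 J.
Q = 0 for an adiabatic process, so W = −ΔU = 19000 J.
Work done on the gas = −W_by = -19000 J.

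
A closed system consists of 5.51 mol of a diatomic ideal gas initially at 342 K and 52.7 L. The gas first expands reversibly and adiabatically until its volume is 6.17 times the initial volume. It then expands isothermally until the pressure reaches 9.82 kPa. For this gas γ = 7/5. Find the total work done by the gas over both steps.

P₁ = nRT₁/V₁ = 5.51×8.314×342/52.7 = 297 kPa.
Step 1 — Adiabatic: TV^(γ−1) = const ⇒ T₂ = 342×(0.162)^0.400 = 165 K; PV^γ = const ⇒ P₂ = 23.3 kPa.
ΔU = nCvΔT = 5.51×20.8×(165−342) = -20300 J.
Q = 0 for an adiabatic process, so W = −ΔU = 20300 J.
State after step 1: P = 23.3 kPa, V = 325 L, T = 165 K.
Step 2 — Isothermal: T stays 165 K; PV = const ⇒ V₂ = 770 L, P₂ = 9.82 kPa.
ΔU = 0 (ideal gas, T constant).
W = nRT ln(V₂/V₁) = 5.51×8.314×165×ln(2.37) = 6530 J.
Q = ΔU + W = 6530 J.
Net over both steps: W = 26800 J, Q = 6530 J, ΔU = -20300 J.

26800 J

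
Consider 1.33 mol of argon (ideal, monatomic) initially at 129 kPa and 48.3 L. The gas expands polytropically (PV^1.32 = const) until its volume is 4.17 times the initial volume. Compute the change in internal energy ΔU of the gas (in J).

T₁ = P₁V₁/(nR) = 129×48.3/(1.33×8.314) = 563 K.
Polytropic n=1.32: T₂ = T₁(V₁/V₂)^(n−1) = 563×(0.240)^0.32 = 357 K; P₂ = P₁(V₁/V₂)^n = 19.6 kPa.
For an ideal gas ΔU = nCvΔT with Cv = (3/2)R = 12.5 J/(mol·K).
ΔU = 1.33×12.5×(357−563) = -3430 J.

-3430 J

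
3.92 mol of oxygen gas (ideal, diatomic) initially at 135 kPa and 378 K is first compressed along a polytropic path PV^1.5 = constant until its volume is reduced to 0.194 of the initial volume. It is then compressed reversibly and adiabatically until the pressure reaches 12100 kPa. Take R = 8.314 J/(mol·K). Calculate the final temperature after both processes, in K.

V₁ = nRT₁/P₁ = 3.92×8.314×378/135 = 91.3 L.
Step 1 — Polytropic n=1.5: T₂ = T₁(V₁/V₂)^(n−1) = 378×(5.15)^0.50 = 858 K; P₂ = P₁(V₁/V₂)^n = 1580 kPa.
W = (P₁V₁−P₂V₂)/(n−1) = (135×91.3−1580×17.7)/0.50 = -31300 J.
ΔU = nCvΔT = 3.92×20.8×(858−378) = 39100 J.
Q = ΔU + W = 7830 J.
State after step 1: P = 1580 kPa, V = 17.7 L, T = 858 K.
Step 2 — Adiabatic: T₂/T₁ = (P₂/P₁)^((γ−1)/γ) ⇒ T₂ = 858×(7.66)^0.286 = 1540 K; V₂ = 4.14 L.
ΔU = nCvΔT = 3.92×20.8×(1540−858) = 55200 J.
Q = 0 for an adiabatic process, so W = −ΔU = -55200 J.
Net over both steps: W = -86500 J, Q = 7830 J, ΔU = 94300 J.

1540 K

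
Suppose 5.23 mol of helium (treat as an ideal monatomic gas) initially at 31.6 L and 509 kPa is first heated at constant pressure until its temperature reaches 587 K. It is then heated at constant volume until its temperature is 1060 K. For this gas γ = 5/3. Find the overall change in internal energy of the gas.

T₁ = P₁V₁/(nR) = 509×31.6/(5.23×8.314) = 370 K.
Step 1 — Isobaric: P stays 509 kPa; V/T = const ⇒ T₂ = 587 K, V₂ = 50.1 L.
W = PΔV = 509×(50.1−31.6) kPa·L = 9440 J.
ΔU = nCvΔT = 5.23×12.5×(587−370) = 14200 J.
Q = ΔU + W = nCpΔT = 23600 J.
State after step 1: P = 509 kPa, V = 50.1 L, T = 587 K.
Step 2 — Isochoric: V stays 50.1 L; P/T = const ⇒ T₂ = 1060 K, P₂ = 919 kPa.
W = 0 (no volume change).
ΔU = nCvΔT = 5.23×12.5×(1060−587) = 30900 J.
Q = ΔU = 30900 J.
Net over both steps: W = 9440 J, Q = 54400 J, ΔU = 45000 J.

45000 J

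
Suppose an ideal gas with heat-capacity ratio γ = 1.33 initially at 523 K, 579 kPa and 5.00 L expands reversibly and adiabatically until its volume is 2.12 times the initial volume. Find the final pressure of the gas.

213 kPa

Adiabatic: TV^(γ−1) = const ⇒ T₂ = 523×(0.472)^0.330 = 408 K; PV^γ = const ⇒ P₂ = 213 kPa.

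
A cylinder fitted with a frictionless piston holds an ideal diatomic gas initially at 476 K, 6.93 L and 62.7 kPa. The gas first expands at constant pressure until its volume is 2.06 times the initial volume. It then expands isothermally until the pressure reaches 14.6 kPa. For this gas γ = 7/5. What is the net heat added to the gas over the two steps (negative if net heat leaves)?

2920 J

n = P₁V₁/(RT₁) = 62.7×6.93/(8.314×476) = 0.110 mol.
Step 1 — Isobaric: P stays 62.7 kPa; V/T = const ⇒ T₂ = 981 K, V₂ = 14.3 L.
W = PΔV = 62.7×(14.3−6.93) kPa·L = 461 J.
ΔU = nCvΔT = 0.110×20.8×(981−476) = 1150 J.
Q = ΔU + W = nCpΔT = 1610 J.
State after step 1: P = 62.7 kPa, V = 14.3 L, T = 981 K.
Step 2 — Isothermal: T stays 981 K; PV = const ⇒ V₂ = 61.3 L, P₂ = 14.6 kPa.
ΔU = 0 (ideal gas, T constant).
W = nRT ln(V₂/V₁) = 0.110×8.314×981×ln(4.29) = 1300 J.
Q = ΔU + W = 1300 J.
Net over both steps: W = 1770 J, Q = 2920 J, ΔU = 1150 J.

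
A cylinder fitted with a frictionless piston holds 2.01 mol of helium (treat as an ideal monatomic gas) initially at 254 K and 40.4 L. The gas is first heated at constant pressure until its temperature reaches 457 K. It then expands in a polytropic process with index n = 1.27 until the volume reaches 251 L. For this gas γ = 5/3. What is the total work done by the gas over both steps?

11400 J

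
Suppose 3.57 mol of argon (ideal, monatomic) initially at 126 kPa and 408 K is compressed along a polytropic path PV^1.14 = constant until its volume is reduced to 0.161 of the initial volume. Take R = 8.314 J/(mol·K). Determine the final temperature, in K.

V₁ = nRT₁/P₁ = 3.57×8.314×408/126 = 96.1 L.
Polytropic n=1.14: T₂ = T₁(V₁/V₂)^(n−1) = 408×(6.21)^0.14 = 527 K; P₂ = P₁(V₁/V₂)^n = 1010 kPa.

527 K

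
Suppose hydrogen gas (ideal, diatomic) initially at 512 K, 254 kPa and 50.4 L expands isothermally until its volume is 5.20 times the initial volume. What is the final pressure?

48.8 kPa

Isothermal: T stays 512 K; PV = const ⇒ V₂ = 262 L, P₂ = 48.8 kPa.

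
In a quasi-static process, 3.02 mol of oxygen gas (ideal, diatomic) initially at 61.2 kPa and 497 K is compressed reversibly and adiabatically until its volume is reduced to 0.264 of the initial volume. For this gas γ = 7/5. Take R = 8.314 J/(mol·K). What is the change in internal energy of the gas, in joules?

21900 J

V₁ = nRT₁/P₁ = 3.02×8.314×497/61.2 = 204 L.
Adiabatic: TV^(γ−1) = const ⇒ T₂ = 497×(3.79)^0.400 = 847 K; PV^γ = const ⇒ P₂ = 395 kPa.
For an ideal gas ΔU = nCvΔT with Cv = (5/2)R = 20.8 J/(mol·K).
ΔU = 3.02×20.8×(847−497) = 21900 J.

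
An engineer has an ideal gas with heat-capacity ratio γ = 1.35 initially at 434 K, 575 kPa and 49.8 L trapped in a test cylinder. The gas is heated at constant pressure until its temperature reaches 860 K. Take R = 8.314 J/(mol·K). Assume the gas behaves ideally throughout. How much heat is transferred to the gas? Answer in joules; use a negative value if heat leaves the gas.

108000 J

n = P₁V₁/(RT₁) = 575×49.8/(8.314×434) = 7.94 mol.
Isobaric: P stays 575 kPa; V/T = const ⇒ T₂ = 860 K, V₂ = 98.7 L.
W = PΔV = 575×(98.7−49.8) kPa·L = 28100 J.
ΔU = nCvΔT = 7.94×23.8×(860−434) = 80300 J.
Q = ΔU + W = nCpΔT = 108000 J.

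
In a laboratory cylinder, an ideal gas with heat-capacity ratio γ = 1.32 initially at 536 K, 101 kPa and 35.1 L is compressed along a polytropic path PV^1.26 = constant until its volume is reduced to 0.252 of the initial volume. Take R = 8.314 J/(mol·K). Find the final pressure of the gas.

574 kPa

Polytropic n=1.26: T₂ = T₁(V₁/V₂)^(n−1) = 536×(3.97)^0.26 = 767 K; P₂ = P₁(V₁/V₂)^n = 574 kPa.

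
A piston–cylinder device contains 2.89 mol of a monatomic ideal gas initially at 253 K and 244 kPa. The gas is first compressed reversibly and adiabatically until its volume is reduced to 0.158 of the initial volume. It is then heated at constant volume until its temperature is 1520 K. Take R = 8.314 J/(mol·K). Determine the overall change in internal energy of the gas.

V₁ = nRT₁/P₁ = 2.89×8.314×253/244 = 24.9 L.
Step 1 — Adiabatic: TV^(γ−1) = const ⇒ T₂ = 253×(6.33)^0.667 = 866 K; PV^γ = const ⇒ P₂ = 5280 kPa.
ΔU = nCvΔT = 2.89×12.5×(866−253) = 22100 J.
Q = 0 for an adiabatic process, so W = −ΔU = -22100 J.
State after step 1: P = 5280 kPa, V = 3.94 L, T = 866 K.
Step 2 — Isochoric: V stays 3.94 L; P/T = const ⇒ T₂ = 1520 K, P₂ = 9280 kPa.
W = 0 (no volume change).
ΔU = nCvΔT = 2.89×12.5×(1520−866) = 23600 J.
Q = ΔU = 23600 J.
Net over both steps: W = -22100 J, Q = 23600 J, ΔU = 45700 J.

45700 J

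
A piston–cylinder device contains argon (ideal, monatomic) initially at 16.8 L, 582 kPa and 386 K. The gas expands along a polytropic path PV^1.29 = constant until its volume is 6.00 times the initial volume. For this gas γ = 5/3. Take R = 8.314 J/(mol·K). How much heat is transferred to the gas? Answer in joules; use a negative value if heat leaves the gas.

7720 J

n = P₁V₁/(RT₁) = 582×16.8/(8.314×386) = 3.05 mol.
Polytropic n=1.29: T₂ = T₁(V₁/V₂)^(n−1) = 386×(0.167)^0.29 = 230 K; P₂ = P₁(V₁/V₂)^n = 57.7 kPa.
W = (P₁V₁−P₂V₂)/(n−1) = (582×16.8−57.7×101)/0.29 = 13700 J.
ΔU = nCvΔT = 3.05×12.5×(230−386) = -5940 J.
Q = ΔU + W = 7720 J.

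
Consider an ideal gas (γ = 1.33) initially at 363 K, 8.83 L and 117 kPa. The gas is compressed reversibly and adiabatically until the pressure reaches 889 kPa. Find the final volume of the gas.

Adiabatic: T₂/T₁ = (P₂/P₁)^((γ−1)/γ) ⇒ T₂ = 363×(7.60)^0.248 = 600 K; V₂ = 1.92 L.

1.92 L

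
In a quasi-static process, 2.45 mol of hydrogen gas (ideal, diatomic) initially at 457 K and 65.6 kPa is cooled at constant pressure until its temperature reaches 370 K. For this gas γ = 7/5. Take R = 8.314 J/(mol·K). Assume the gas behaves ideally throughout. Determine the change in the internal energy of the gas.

-4430 J

V₁ = nRT₁/P₁ = 2.45×8.314×457/65.6 = 142 L.
Isobaric: P stays 65.6 kPa; V/T = const ⇒ T₂ = 370 K, V₂ = 115 L.
For an ideal gas ΔU = nCvΔT with Cv = (5/2)R = 20.8 J/(mol·K).
ΔU = 2.45×20.8×(370−457) = -4430 J.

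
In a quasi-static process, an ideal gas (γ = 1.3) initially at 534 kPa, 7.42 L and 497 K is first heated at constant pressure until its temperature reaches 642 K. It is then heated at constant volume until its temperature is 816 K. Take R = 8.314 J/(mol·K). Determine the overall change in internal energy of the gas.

n = P₁V₁/(RT₁) = 534×7.42/(8.314×497) = 0.959 mol.
Step 1 — Isobaric: P stays 534 kPa; V/T = const ⇒ T₂ = 642 K, V₂ = 9.58 L.
W = PΔV = 534×(9.58−7.42) kPa·L = 1160 J.
ΔU = nCvΔT = 0.959×27.7×(642−497) = 3850 J.
Q = ΔU + W = nCpΔT = 5010 J.
State after step 1: P = 534 kPa, V = 9.58 L, T = 642 K.
Step 2 — Isochoric: V stays 9.58 L; P/T = const ⇒ T₂ = 816 K, P₂ = 679 kPa.
W = 0 (no volume change).
ΔU = nCvΔT = 0.959×27.7×(816−642) = 4620 J.
Q = ΔU = 4620 J.
Net over both steps: W = 1160 J, Q = 9630 J, ΔU = 8480 J.

8480 J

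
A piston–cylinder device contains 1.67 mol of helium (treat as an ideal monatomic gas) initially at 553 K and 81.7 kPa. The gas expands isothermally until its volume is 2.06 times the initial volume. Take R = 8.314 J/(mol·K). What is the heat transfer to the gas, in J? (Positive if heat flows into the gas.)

V₁ = nRT₁/P₁ = 1.67×8.314×553/81.7 = 94.0 L.
Isothermal: T stays 553 K; PV = const ⇒ V₂ = 194 L, P₂ = 39.7 kPa.
ΔU = 0 (ideal gas, T constant).
W = nRT ln(V₂/V₁) = 1.67×8.314×553×ln(2.06) = 5550 J.
Q = ΔU + W = 5550 J.

5550 J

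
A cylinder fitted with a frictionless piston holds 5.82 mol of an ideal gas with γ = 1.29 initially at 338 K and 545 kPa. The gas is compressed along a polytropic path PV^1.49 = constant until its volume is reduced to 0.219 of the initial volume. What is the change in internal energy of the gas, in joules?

62300 J

V₁ = nRT₁/P₁ = 5.82×8.314×338/545 = 30.0 L.
Polytropic n=1.49: T₂ = T₁(V₁/V₂)^(n−1) = 338×(4.57)^0.49 = 711 K; P₂ = P₁(V₁/V₂)^n = 5240 kPa.
For an ideal gas ΔU = nCvΔT with Cv = R/(γ−1) = 28.7 J/(mol·K).
ΔU = 5.82×28.7×(711−338) = 62300 J.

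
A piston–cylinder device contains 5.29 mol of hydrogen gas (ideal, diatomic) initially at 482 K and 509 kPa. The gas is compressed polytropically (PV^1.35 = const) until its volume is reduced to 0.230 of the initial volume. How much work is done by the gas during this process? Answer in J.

-40700 J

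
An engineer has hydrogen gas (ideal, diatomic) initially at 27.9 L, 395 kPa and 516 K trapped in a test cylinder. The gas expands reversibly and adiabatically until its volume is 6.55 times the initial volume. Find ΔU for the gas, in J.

-14600 J

n = P₁V₁/(RT₁) = 395×27.9/(8.314×516) = 2.57 mol.
Adiabatic: TV^(γ−1) = const ⇒ T₂ = 516×(0.153)^0.400 = 243 K; PV^γ = const ⇒ P₂ = 28.4 kPa.
For an ideal gas ΔU = nCvΔT with Cv = (5/2)R = 20.8 J/(mol·K).
ΔU = 2.57×20.8×(243−516) = -14600 J.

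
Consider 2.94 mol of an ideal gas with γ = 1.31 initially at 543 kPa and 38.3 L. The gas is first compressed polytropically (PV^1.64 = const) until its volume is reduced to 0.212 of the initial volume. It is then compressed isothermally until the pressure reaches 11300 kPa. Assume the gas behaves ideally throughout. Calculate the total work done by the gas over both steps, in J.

-82800 J

T₁ = P₁V₁/(nR) = 543×38.3/(2.94×8.314) = 851 K.
Step 1 — Polytropic n=1.64: T₂ = T₁(V₁/V₂)^(n−1) = 851×(4.72)^0.64 = 2300 K; P₂ = P₁(V₁/V₂)^n = 6910 kPa.
W = (P₁V₁−P₂V₂)/(n−1) = (543×38.3−6910×8.12)/0.64 = -55200 J.
ΔU = nCvΔT = 2.94×26.8×(2300−851) = 114000 J.
Q = ΔU + W = 58800 J.
State after step 1: P = 6910 kPa, V = 8.12 L, T = 2300 K.
Step 2 — Isothermal: T stays 2300 K; PV = const ⇒ V₂ = 4.97 L, P₂ = 11300 kPa.
ΔU = 0 (ideal gas, T constant).
W = nRT ln(V₂/V₁) = 2.94×8.314×2300×ln(0.612) = -27600 J.
Q = ΔU + W = -27600 J.
Net over both steps: W = -82800 J, Q = 31200 J, ΔU = 114000 J.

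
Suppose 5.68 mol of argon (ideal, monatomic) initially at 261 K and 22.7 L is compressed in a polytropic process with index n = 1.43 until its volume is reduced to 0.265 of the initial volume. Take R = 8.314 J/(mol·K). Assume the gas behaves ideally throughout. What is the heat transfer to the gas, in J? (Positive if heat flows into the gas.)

P₁ = nRT₁/V₁ = 5.68×8.314×261/22.7 = 543 kPa.
Polytropic n=1.43: T₂ = T₁(V₁/V₂)^(n−1) = 261×(3.77)^0.43 = 462 K; P₂ = P₁(V₁/V₂)^n = 3630 kPa.
W = (P₁V₁−P₂V₂)/(n−1) = (543×22.7−3630×6.02)/0.43 = -22100 J.
ΔU = nCvΔT = 5.68×12.5×(462−261) = 14200 J.
Q = ΔU + W = -7840 J.

-7840 J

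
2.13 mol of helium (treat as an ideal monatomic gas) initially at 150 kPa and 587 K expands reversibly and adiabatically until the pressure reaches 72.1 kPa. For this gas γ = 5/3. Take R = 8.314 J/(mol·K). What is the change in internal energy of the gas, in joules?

-3960 J

V₁ = nRT₁/P₁ = 2.13×8.314×587/150 = 69.3 L.
Adiabatic: T₂/T₁ = (P₂/P₁)^((γ−1)/γ) ⇒ T₂ = 587×(0.481)^0.400 = 438 K; V₂ = 108 L.
For an ideal gas ΔU = nCvΔT with Cv = (3/2)R = 12.5 J/(mol·K).
ΔU = 2.13×12.5×(438−587) = -3960 J.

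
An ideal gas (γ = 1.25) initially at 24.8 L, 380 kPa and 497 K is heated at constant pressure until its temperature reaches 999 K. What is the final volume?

49.8 L

Isobaric: P stays 380 kPa; V/T = const ⇒ T₂ = 999 K, V₂ = 49.8 L.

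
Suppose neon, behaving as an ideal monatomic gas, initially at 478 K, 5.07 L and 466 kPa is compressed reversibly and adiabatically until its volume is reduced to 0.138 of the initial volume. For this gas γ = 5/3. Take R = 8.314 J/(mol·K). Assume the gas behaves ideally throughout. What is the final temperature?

Adiabatic: TV^(γ−1) = const ⇒ T₂ = 478×(7.25)^0.667 = 1790 K; PV^γ = const ⇒ P₂ = 12600 kPa.

1790 K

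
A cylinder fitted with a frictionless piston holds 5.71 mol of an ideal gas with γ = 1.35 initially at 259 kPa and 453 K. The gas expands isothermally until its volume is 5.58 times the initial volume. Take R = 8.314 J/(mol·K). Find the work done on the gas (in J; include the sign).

-37000 J

V₁ = nRT₁/P₁ = 5.71×8.314×453/259 = 83.0 L.
Isothermal: T stays 453 K; PV = const ⇒ V₂ = 463 L, P₂ = 46.4 kPa.
W = nRT ln(V₂/V₁) = 5.71×8.314×453×ln(5.58) = 37000 J.
Work done on the gas = −W_by = -37000 J.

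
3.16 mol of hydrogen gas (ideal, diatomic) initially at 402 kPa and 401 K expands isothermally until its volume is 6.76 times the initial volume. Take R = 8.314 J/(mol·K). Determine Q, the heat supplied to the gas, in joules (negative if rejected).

V₁ = nRT₁/P₁ = 3.16×8.314×401/402 = 26.2 L.
Isothermal: T stays 401 K; PV = const ⇒ V₂ = 177 L, P₂ = 59.5 kPa.
ΔU = 0 (ideal gas, T constant).
W = nRT ln(V₂/V₁) = 3.16×8.314×401×ln(6.76) = 20100 J.
Q = ΔU + W = 20100 J.

20100 J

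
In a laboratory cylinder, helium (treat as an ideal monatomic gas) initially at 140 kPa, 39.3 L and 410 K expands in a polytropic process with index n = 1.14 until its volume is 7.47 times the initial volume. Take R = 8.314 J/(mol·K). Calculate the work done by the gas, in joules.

n = P₁V₁/(RT₁) = 140×39.3/(8.314×410) = 1.61 mol.
Polytropic n=1.14: T₂ = T₁(V₁/V₂)^(n−1) = 410×(0.134)^0.14 = 309 K; P₂ = P₁(V₁/V₂)^n = 14.1 kPa.
W = (P₁V₁−P₂V₂)/(n−1) = (140×39.3−14.1×294)/0.14 = 9640 J.

9640 J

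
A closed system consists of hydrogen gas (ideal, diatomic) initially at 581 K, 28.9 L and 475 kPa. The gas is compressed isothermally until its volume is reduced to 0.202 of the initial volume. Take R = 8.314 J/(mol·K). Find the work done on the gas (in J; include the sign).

22000 J

n = P₁V₁/(RT₁) = 475×28.9/(8.314×581) = 2.84 mol.
Isothermal: T stays 581 K; PV = const ⇒ V₂ = 5.84 L, P₂ = 2350 kPa.
W = nRT ln(V₂/V₁) = 2.84×8.314×581×ln(0.202) = -22000 J.
Work done on the gas = −W_by = 22000 J.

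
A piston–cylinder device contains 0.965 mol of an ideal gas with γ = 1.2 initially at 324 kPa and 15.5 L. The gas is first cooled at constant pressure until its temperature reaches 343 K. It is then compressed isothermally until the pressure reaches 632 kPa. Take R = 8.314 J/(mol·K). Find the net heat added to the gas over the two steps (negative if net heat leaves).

-15500 J

T₁ = P₁V₁/(nR) = 324×15.5/(0.965×8.314) = 626 K.
Step 1 — Isobaric: P stays 324 kPa; V/T = const ⇒ T₂ = 343 K, V₂ = 8.49 L.
W = PΔV = 324×(8.49−15.5) kPa·L = -2270 J.
ΔU = nCvΔT = 0.965×41.6×(343−626) = -11400 J.
Q = ΔU + W = nCpΔT = -13600 J.
State after step 1: P = 324 kPa, V = 8.49 L, T = 343 K.
Step 2 — Isothermal: T stays 343 K; PV = const ⇒ V₂ = 4.35 L, P₂ = 632 kPa.
ΔU = 0 (ideal gas, T constant).
W = nRT ln(V₂/V₁) = 0.965×8.314×343×ln(0.513) = -1840 J.
Q = ΔU + W = -1840 J.
Net over both steps: W = -4110 J, Q = -15500 J, ΔU = -11400 J.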